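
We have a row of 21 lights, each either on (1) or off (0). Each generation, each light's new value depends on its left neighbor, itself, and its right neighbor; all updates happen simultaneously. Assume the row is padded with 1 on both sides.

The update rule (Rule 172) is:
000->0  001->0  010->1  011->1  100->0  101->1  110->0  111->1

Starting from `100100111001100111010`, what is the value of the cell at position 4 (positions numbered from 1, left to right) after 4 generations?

generation 1: 000100110001000110111
generation 2: 000100100001000101111
generation 3: 000100100001000111111
generation 4: 000100100001000111111
position 4 holds 1

1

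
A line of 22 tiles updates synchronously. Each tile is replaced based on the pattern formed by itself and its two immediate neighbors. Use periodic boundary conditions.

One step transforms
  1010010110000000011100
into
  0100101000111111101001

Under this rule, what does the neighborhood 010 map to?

At position 0 the neighborhood is 010; the next row has 0 there.

0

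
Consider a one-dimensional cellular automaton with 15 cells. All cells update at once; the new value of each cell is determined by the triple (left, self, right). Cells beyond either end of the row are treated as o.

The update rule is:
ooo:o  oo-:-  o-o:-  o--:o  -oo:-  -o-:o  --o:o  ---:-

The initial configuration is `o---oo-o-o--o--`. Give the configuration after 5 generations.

---o--ooo--o-oo

-o-o---o-oooooo
-o-oo-oo--ooooo
-o------oo-oooo
-oo----o----ooo
---o--ooo--o-oo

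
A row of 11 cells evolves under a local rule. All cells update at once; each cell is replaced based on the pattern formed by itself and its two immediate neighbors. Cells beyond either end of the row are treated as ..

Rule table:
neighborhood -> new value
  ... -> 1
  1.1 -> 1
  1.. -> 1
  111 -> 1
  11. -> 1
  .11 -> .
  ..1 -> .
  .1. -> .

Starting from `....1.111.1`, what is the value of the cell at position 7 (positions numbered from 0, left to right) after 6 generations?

1

generation 1: 111..1.111.
generation 2: .111..1.111
generation 3: ..111..1.11
generation 4: 1..111..1.1
generation 5: .1..111..1.
generation 6: ..1..111..1
position 7 holds 1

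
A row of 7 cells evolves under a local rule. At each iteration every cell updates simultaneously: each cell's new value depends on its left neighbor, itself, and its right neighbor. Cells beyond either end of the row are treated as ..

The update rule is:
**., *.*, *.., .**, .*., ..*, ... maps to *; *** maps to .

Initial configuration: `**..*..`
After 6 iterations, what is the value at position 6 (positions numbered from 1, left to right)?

.

*******
*.....*
*******  (repeats iteration 1; period 2)
iteration 6: *.....*
position 6 holds .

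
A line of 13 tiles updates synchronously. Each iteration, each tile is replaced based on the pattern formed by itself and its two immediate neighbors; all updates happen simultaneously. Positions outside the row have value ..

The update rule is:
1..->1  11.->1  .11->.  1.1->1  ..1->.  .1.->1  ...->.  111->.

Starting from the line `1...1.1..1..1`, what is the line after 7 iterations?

11..1111.11.1
.11....11.111
..11....11..1
...11....11.1
....11....111
.....11.....1
......11....1

......11....1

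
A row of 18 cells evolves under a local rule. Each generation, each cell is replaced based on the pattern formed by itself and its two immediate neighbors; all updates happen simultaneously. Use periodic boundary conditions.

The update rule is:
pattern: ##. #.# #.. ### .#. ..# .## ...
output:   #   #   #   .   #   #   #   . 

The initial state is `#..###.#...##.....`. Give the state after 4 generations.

######..###.......

generation 1: ####.####.####...#
generation 2: ...###..###..##.##
generation 3: #.##.####.########
generation 4: ######..###.......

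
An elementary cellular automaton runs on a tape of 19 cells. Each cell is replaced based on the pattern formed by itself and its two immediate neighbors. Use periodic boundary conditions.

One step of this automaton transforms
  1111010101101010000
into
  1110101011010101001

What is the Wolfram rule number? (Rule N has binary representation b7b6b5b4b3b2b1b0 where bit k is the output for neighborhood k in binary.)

186

position 1: 111 → 1  (bit 7 = 1)
position 3: 110 → 0  (bit 6 = 0)
position 4: 101 → 1  (bit 5 = 1)
position 15: 100 → 1  (bit 4 = 1)
position 0: 011 → 1  (bit 3 = 1)
position 5: 010 → 0  (bit 2 = 0)
position 18: 001 → 1  (bit 1 = 1)
position 16: 000 → 0  (bit 0 = 0)
bits b7..b0 = 10111010 = 186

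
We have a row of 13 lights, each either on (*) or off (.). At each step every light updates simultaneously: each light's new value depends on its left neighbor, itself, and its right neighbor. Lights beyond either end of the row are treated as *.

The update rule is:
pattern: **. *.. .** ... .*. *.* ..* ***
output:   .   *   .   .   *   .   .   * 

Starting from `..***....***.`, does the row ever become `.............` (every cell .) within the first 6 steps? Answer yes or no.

no

step 1: *..*.*....*..
step 2: .*.*.**...**.
step 3: .*.*...*.....
step 4: .*.**..**....
step 5: .*...*...*...
step 6: .**..**..**..
step 6 is .**..**..**.., still not uniform .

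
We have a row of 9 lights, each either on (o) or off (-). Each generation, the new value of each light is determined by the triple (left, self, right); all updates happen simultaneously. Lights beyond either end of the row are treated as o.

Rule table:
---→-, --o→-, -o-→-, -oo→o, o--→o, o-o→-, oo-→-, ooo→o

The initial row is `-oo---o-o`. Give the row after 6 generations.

generation 1: -o-o----o
generation 2: ----o---o
generation 3: o----o--o
generation 4: -o----o-o
generation 5: --o-----o
generation 6: o--o----o

o--o----o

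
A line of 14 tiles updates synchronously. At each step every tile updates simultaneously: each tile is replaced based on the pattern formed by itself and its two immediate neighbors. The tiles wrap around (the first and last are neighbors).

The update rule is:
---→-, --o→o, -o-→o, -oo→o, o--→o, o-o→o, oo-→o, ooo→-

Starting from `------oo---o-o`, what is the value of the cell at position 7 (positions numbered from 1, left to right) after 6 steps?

o

step 1: o----oooo-oooo
step 2: oo--oo--ooo---
step 3: ooooooooo-oo-o
step 4: --------oooooo
step 5: o------oo----o
step 6: oo----oooo--oo
position 7 holds o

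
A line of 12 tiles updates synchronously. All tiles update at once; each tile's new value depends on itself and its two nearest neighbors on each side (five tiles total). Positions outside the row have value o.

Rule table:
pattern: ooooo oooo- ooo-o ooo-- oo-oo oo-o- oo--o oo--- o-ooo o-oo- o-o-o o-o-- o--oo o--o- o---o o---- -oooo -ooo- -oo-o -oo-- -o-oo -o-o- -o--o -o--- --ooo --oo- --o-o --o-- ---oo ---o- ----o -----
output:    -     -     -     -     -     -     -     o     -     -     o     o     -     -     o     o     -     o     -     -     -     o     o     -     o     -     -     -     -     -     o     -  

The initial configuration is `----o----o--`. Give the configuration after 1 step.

ooo---oo--o-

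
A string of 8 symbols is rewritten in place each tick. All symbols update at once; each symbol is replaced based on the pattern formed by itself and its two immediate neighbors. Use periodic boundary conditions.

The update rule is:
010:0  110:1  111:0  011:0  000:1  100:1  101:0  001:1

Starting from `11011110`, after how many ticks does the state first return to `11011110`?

01000010
10111101
10000100
01111011
00001001
11110110
00010010
11101101
00100100
11011011
01001000
10110111
10010000
01101111
00100001
11011110

16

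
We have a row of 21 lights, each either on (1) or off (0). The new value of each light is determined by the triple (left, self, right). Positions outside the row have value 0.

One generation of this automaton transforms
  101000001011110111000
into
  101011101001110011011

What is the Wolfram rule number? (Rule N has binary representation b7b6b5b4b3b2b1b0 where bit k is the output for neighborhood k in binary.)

position 11: 111 → 1  (bit 7 = 1)
position 13: 110 → 1  (bit 6 = 1)
position 1: 101 → 0  (bit 5 = 0)
position 3: 100 → 0  (bit 4 = 0)
position 10: 011 → 0  (bit 3 = 0)
position 0: 010 → 1  (bit 2 = 1)
position 7: 001 → 0  (bit 1 = 0)
position 4: 000 → 1  (bit 0 = 1)
bits b7..b0 = 11000101 = 197

197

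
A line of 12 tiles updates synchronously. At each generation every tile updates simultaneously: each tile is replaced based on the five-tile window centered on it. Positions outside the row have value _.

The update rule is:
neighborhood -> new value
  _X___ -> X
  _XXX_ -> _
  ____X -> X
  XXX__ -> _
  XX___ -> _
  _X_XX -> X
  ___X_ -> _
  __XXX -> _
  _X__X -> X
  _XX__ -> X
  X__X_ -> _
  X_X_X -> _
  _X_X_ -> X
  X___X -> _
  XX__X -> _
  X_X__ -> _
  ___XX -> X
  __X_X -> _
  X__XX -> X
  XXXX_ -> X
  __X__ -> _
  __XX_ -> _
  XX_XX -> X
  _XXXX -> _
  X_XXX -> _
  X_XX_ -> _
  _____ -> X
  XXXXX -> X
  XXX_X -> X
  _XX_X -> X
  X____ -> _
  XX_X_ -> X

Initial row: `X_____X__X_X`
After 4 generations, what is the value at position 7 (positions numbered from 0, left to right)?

_X_XX__X__X_
__X_X___X__X
X__X_X___X__
_X__X_X___X_
position 7 holds _

_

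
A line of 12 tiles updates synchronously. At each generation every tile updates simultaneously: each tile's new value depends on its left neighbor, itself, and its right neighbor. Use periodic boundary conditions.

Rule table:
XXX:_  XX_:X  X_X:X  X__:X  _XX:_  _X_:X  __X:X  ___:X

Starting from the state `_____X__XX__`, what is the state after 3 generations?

generation 1: XXXXXXXX_XXX
generation 2: _______XX___
generation 3: XXXXXXX_XXXX

XXXXXXX_XXXX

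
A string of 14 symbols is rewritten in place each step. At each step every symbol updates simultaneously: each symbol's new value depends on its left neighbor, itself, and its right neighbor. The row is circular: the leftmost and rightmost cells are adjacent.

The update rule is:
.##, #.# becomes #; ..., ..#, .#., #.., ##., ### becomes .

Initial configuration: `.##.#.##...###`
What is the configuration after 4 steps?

..##..........

step 1: ##.#.##....#..
step 2: #.#.##........
step 3: .#.##.........
step 4: ..##..........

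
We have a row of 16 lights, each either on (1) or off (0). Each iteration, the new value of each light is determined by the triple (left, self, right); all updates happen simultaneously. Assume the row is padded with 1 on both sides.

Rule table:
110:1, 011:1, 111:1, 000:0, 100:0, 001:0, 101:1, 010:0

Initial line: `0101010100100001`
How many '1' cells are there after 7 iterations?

5

iteration 1: 1010101000000001
iteration 2: 1101010000000001
iteration 3: 1110100000000001
iteration 4: 1111000000000001
iteration 5: 1111000000000001  (fixed point — unchanged through iteration 7)
count of 1: 5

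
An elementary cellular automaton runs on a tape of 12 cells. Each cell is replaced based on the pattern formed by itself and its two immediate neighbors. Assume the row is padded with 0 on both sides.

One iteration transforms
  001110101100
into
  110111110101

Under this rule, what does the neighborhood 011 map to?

0

At position 2 the neighborhood is 011; the next row has 0 there.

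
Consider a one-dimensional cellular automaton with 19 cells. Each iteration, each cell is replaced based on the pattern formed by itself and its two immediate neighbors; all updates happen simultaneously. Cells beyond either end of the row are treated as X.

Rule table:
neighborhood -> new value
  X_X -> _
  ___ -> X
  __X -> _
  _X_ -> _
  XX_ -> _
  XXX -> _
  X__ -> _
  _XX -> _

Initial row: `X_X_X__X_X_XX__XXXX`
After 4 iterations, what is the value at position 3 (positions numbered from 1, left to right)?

___________________
_XXXXXXXXXXXXXXXXX_
___________________  (repeats iteration 1; period 2)
iteration 4: _XXXXXXXXXXXXXXXXX_
position 3 holds X

X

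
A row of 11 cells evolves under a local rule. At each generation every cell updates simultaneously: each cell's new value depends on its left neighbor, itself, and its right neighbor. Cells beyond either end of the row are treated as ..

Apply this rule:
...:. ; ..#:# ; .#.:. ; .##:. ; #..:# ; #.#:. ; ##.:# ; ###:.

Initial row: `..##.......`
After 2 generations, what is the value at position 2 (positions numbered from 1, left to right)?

.

.#.##......
#...##.....
position 2 holds .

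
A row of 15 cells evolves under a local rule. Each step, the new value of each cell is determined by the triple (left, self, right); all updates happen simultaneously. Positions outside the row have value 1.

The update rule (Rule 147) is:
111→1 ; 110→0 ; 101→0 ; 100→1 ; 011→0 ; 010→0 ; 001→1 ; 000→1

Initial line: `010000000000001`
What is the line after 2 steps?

110111111111100

001111111111110
110111111111100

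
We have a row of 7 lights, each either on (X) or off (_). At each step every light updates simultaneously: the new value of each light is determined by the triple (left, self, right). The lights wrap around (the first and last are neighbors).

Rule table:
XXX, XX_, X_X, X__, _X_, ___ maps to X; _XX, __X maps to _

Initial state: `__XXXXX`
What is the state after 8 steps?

X__XXXX

X__XXXX
XX__XXX
XXX__XX
XXXX__X
XXXXX__
_XXXXX_
__XXXXX  (repeats step 0; period 7)
step 8: X__XXXX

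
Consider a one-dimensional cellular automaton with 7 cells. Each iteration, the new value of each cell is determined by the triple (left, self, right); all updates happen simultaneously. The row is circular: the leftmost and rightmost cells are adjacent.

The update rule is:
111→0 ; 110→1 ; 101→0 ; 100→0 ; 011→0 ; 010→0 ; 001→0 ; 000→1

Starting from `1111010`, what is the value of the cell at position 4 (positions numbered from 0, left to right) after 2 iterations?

0

0001000
1100011
position 4 holds 0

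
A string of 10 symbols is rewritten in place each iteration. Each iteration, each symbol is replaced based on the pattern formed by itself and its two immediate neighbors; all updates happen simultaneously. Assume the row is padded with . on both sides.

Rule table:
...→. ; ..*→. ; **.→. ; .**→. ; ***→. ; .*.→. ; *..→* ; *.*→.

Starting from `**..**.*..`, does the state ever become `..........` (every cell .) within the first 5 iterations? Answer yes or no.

iteration 1: ..*.....*.
iteration 2: ...*.....*
iteration 3: ....*.....
iteration 4: .....*....
iteration 5: ......*...
iteration 5 is ......*..., still not uniform .

no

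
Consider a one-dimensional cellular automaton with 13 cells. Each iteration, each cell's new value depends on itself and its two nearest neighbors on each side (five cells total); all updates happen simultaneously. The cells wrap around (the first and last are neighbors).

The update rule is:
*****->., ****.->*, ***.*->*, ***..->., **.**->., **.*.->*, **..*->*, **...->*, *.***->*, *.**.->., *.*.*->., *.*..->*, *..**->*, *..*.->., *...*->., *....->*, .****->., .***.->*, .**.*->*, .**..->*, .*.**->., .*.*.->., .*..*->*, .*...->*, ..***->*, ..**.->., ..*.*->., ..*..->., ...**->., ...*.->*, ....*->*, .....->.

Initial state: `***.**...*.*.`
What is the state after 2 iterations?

**.**.******.

iteration 1: ***..**.*....
iteration 2: **.**.******.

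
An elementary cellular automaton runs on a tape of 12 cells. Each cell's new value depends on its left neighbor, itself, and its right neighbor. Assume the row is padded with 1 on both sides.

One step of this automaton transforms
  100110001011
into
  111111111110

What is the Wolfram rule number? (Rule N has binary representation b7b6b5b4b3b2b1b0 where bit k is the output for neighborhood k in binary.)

127

position 11: 111 → 0  (bit 7 = 0)
position 0: 110 → 1  (bit 6 = 1)
position 9: 101 → 1  (bit 5 = 1)
position 1: 100 → 1  (bit 4 = 1)
position 3: 011 → 1  (bit 3 = 1)
position 8: 010 → 1  (bit 2 = 1)
position 2: 001 → 1  (bit 1 = 1)
position 6: 000 → 1  (bit 0 = 1)
bits b7..b0 = 01111111 = 127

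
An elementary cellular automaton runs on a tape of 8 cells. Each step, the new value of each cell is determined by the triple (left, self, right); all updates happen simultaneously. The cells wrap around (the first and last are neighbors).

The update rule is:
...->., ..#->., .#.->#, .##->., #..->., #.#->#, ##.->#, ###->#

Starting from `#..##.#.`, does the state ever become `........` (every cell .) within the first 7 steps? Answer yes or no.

step 1: #...####
step 2: #....###
step 3: #.....##
step 4: #......#
step 5: #.......
step 6: #.......  (fixed point — unchanged through step 7)
step 7 is #......., still not uniform .

no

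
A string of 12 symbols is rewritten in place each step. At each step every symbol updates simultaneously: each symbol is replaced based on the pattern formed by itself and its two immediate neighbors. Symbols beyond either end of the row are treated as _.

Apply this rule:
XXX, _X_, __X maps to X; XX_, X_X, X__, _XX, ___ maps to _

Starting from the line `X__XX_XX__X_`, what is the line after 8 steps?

X_X_X_______

X_X______XX_
X_X_____X___
X_X____XX___
X_X___X_____
X_X__XX_____
X_X_X_______
X_X_X_______  (fixed point — unchanged through step 8)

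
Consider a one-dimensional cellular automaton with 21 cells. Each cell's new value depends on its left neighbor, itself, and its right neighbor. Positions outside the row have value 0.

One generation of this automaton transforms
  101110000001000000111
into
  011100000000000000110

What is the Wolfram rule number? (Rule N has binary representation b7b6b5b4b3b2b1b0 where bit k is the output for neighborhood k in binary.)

168

position 3: 111 → 1  (bit 7 = 1)
position 4: 110 → 0  (bit 6 = 0)
position 1: 101 → 1  (bit 5 = 1)
position 5: 100 → 0  (bit 4 = 0)
position 2: 011 → 1  (bit 3 = 1)
position 0: 010 → 0  (bit 2 = 0)
position 10: 001 → 0  (bit 1 = 0)
position 6: 000 → 0  (bit 0 = 0)
bits b7..b0 = 10101000 = 168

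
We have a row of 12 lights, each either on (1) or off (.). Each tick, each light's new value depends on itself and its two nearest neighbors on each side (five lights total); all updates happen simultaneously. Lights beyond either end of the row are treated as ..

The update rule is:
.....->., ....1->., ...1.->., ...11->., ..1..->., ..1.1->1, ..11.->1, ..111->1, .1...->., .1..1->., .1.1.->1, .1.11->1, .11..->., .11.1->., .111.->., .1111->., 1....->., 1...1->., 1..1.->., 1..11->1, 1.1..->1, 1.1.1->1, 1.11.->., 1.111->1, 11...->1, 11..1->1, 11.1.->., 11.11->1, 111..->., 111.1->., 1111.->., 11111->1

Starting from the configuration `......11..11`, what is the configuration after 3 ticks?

......1.111.
......111..1
......1..1..

......1..1..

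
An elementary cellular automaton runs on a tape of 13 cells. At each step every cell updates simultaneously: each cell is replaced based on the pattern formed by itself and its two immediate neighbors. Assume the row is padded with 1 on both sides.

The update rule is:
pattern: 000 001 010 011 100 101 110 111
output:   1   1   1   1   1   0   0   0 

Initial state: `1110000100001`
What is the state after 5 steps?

0000011111111

step 1: 0001111111111
step 2: 1111000000000
step 3: 0000111111111
step 4: 1111100000000
step 5: 0000011111111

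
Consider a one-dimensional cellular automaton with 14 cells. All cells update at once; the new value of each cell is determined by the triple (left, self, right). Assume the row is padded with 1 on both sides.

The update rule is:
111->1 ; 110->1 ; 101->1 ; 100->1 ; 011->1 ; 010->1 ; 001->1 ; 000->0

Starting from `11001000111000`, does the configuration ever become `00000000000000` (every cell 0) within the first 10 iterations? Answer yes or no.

no

iteration 1: 11111101111101
iteration 2: 11111111111111
iteration 3: 11111111111111  (fixed point — unchanged through iteration 10)
iteration 10 is 11111111111111, still not uniform 0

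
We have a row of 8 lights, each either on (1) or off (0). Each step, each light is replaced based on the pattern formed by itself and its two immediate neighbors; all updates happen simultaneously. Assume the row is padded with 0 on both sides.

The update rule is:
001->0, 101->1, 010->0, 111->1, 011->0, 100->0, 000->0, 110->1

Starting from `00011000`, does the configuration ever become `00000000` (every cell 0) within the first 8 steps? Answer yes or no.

yes

00001000
00000000
all cells are 0 at step 2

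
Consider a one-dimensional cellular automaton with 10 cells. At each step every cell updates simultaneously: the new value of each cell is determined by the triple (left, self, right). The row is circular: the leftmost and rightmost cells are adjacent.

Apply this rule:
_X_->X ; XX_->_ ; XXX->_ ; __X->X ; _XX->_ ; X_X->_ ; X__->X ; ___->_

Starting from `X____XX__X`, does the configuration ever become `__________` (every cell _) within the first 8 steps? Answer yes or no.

_X__X__XX_
XXXXXXX__X
_______XX_
______X__X
X____XXXXX
_X__X_____
XXXXXX____
______X__X
step 8 is ______X__X, still not uniform _

no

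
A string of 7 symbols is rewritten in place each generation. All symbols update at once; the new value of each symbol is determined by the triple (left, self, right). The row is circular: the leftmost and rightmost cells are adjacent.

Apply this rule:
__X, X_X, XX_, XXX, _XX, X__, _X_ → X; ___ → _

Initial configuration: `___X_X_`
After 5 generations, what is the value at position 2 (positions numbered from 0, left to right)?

X

__XXXXX
XXXXXXX
XXXXXXX  (fixed point — unchanged through generation 5)
position 2 holds X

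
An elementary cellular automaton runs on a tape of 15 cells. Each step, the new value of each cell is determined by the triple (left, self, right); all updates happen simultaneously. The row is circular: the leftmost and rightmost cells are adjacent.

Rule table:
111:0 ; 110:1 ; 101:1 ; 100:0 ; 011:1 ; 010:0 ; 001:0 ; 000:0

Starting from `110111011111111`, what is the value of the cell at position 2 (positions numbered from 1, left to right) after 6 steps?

0

011101110000000
010111010000000
001101100000000
001111100000000
001000100000000
000000000000000
position 2 holds 0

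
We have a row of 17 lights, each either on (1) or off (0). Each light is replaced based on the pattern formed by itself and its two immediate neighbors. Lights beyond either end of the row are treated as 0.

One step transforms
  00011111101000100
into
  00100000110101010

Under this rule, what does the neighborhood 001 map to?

1

At position 2 the neighborhood is 001; the next row has 1 there.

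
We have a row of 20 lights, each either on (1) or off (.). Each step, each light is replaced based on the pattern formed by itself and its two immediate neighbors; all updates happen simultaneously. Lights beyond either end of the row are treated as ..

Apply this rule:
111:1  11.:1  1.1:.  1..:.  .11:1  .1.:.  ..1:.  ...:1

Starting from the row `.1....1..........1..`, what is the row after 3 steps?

step 1: ...11...11111111...1
step 2: 11.11.1.11111111.1..
step 3: 11.11...11111111...1

11.11...11111111...1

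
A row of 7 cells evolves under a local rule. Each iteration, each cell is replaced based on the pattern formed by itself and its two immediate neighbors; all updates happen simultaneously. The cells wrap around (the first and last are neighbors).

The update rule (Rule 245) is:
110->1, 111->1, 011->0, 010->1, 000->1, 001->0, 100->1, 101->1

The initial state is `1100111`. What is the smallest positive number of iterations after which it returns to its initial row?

iteration 1: 1110011
iteration 2: 1111001
iteration 3: 1111100
iteration 4: 0111110
iteration 5: 0011111
iteration 6: 1001111
iteration 7: 1100111

7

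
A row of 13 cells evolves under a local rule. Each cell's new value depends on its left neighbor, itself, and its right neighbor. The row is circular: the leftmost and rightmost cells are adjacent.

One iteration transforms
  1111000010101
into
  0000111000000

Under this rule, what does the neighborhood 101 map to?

At position 9 the neighborhood is 101; the next row has 0 there.

0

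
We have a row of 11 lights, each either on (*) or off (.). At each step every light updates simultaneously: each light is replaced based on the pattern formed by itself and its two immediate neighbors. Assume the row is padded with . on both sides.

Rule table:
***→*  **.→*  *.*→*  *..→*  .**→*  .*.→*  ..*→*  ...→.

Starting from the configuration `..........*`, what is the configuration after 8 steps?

..*********

.........**
........***
.......****
......*****
.....******
....*******
...********
..*********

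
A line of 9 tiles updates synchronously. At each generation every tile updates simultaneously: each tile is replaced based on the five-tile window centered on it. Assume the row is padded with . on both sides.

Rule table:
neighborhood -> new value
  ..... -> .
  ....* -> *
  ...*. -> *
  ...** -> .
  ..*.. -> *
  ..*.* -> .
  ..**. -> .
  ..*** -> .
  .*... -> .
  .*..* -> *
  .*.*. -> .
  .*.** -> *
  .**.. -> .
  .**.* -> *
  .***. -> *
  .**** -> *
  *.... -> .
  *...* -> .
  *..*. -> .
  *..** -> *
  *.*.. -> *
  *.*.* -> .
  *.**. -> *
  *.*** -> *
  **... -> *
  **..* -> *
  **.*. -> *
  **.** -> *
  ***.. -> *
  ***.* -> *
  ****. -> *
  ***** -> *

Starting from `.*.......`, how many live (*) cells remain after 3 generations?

**.......
..*......
***......
count of *: 3

3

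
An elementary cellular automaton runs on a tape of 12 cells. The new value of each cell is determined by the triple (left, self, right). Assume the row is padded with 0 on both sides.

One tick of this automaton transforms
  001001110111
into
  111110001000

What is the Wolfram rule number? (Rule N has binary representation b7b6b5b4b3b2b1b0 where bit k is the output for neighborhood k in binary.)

position 6: 111 → 0  (bit 7 = 0)
position 7: 110 → 0  (bit 6 = 0)
position 8: 101 → 1  (bit 5 = 1)
position 3: 100 → 1  (bit 4 = 1)
position 5: 011 → 0  (bit 3 = 0)
position 2: 010 → 1  (bit 2 = 1)
position 1: 001 → 1  (bit 1 = 1)
position 0: 000 → 1  (bit 0 = 1)
bits b7..b0 = 00110111 = 55

55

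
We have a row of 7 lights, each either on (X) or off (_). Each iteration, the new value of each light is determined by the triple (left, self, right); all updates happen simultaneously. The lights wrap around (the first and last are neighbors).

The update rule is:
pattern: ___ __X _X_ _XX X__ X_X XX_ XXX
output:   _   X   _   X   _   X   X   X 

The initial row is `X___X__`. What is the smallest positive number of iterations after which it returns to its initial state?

___X__X
__X__X_
_X__X__
X__X___
__X___X
_X___X_
X___X__

7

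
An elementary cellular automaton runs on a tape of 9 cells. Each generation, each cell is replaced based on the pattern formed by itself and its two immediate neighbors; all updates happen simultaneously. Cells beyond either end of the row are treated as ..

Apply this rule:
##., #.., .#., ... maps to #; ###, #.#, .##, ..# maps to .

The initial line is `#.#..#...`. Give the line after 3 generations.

#.##.####
#..#....#
##.####.#

##.####.#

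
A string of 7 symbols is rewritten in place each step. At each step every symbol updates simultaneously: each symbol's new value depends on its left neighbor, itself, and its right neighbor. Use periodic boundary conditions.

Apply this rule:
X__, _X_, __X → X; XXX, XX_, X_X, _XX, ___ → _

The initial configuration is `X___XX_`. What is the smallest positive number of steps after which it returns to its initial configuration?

step 1: XX_X___
step 2: ___XX_X
step 3: X_X___X
step 4: __XX_X_
step 5: _X___XX
step 6: _XX_X__
step 7: X___XX_

7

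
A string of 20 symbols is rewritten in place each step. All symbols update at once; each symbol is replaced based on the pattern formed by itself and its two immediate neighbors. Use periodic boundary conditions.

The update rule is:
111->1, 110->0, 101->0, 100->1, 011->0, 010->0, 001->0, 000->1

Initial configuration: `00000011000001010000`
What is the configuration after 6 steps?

01100001000001010010

11111000111100001111
11110110011011100111
11100001000001010011
11011100111100001001
10001010011011100100
01100001000001010010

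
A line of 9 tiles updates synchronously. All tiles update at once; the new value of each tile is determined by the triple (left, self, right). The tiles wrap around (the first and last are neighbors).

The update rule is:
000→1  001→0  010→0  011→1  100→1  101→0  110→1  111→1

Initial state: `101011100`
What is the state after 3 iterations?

000011110
111011111
111011111

111011111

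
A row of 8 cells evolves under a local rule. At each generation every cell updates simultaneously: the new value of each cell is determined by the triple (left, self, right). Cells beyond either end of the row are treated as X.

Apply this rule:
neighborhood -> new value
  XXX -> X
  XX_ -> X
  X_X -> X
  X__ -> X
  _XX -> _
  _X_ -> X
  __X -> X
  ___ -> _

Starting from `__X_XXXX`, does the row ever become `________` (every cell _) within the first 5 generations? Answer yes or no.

no

XXXX_XXX
XXXXX_XX
XXXXXX_X
XXXXXXX_
XXXXXXXX
generation 5 is XXXXXXXX, still not uniform _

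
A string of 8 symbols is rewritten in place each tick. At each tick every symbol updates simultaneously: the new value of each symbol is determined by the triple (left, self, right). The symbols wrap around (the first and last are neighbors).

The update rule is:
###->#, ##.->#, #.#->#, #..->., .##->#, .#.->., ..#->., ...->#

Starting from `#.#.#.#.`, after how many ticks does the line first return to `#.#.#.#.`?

tick 1: .#.#.#.#
tick 2: #.#.#.#.

2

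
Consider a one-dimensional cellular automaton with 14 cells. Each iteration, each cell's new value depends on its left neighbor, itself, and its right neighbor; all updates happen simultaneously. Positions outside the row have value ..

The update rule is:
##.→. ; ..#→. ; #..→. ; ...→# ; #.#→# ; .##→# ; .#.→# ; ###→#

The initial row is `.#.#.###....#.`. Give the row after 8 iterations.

.######..#.##.

.######..##.#.
.#####...#.##.
.####..#.###..
.###...####..#
.##..#.###...#
.#...####..#.#
.#.#.###...###
.######..#.##.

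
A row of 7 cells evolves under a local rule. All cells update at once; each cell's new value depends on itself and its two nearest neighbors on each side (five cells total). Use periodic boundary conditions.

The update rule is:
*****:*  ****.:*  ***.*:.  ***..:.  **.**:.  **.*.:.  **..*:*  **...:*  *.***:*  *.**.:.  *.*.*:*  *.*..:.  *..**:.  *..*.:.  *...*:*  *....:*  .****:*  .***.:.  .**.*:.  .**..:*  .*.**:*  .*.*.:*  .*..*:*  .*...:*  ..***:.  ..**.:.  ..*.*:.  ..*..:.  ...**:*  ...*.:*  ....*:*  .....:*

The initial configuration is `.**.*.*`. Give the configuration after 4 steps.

*...***
.***.**
.*.....
*.*****

*.*****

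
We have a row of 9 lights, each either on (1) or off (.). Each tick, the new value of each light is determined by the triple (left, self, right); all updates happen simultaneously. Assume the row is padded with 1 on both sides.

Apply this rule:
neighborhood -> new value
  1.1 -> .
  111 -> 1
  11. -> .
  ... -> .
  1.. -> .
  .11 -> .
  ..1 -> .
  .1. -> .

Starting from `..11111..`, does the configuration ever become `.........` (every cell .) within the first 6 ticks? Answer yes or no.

...111...
....1....
.........
all cells are . at tick 3

yes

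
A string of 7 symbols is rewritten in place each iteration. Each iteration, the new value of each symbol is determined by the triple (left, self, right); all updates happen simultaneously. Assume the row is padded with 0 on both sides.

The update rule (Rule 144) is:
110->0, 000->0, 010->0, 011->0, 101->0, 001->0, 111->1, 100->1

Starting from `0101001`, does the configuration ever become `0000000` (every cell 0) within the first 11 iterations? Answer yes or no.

yes

iteration 1: 0000100
iteration 2: 0000010
iteration 3: 0000001
iteration 4: 0000000
all cells are 0 at iteration 4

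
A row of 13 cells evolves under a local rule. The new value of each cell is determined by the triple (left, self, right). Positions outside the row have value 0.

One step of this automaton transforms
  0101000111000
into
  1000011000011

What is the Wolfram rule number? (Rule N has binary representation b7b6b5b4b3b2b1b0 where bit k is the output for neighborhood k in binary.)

position 8: 111 → 0  (bit 7 = 0)
position 9: 110 → 0  (bit 6 = 0)
position 2: 101 → 0  (bit 5 = 0)
position 4: 100 → 0  (bit 4 = 0)
position 7: 011 → 0  (bit 3 = 0)
position 1: 010 → 0  (bit 2 = 0)
position 0: 001 → 1  (bit 1 = 1)
position 5: 000 → 1  (bit 0 = 1)
bits b7..b0 = 00000011 = 3

3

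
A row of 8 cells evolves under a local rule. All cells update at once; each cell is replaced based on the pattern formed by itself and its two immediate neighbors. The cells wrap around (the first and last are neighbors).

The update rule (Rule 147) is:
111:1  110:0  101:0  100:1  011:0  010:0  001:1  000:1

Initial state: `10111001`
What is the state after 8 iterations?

00111111

00010110
11100001
11011110
00001100
11110011
11101101
11000000
00111111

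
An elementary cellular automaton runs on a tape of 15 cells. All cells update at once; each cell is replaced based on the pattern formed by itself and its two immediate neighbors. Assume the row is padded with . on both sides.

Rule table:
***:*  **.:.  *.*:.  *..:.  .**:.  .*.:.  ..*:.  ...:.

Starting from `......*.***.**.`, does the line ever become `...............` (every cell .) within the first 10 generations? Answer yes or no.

yes

.........*.....
...............
all cells are . at generation 2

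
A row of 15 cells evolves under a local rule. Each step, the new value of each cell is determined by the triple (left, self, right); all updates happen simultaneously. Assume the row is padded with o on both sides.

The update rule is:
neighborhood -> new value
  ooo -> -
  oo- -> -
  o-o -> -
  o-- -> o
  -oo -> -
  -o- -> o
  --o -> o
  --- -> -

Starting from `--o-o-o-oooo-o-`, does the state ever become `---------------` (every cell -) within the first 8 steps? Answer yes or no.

step 1: ooo-o-o------o-
step 2: ----o-oo----oo-
step 3: o--oo---o--o---
step 4: -oo--o-oooooo-o
step 5: ---ooo---------
step 6: o-o---o-------o
step 7: --oo-ooo-----o-
step 8: oo------o---oo-
step 8 is oo------o---oo-, still not uniform -

no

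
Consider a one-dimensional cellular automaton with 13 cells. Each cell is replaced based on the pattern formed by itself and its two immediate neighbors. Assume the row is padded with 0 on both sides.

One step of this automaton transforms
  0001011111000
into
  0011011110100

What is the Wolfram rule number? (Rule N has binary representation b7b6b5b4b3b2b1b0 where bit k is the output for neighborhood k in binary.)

158

position 6: 111 → 1  (bit 7 = 1)
position 9: 110 → 0  (bit 6 = 0)
position 4: 101 → 0  (bit 5 = 0)
position 10: 100 → 1  (bit 4 = 1)
position 5: 011 → 1  (bit 3 = 1)
position 3: 010 → 1  (bit 2 = 1)
position 2: 001 → 1  (bit 1 = 1)
position 0: 000 → 0  (bit 0 = 0)
bits b7..b0 = 10011110 = 158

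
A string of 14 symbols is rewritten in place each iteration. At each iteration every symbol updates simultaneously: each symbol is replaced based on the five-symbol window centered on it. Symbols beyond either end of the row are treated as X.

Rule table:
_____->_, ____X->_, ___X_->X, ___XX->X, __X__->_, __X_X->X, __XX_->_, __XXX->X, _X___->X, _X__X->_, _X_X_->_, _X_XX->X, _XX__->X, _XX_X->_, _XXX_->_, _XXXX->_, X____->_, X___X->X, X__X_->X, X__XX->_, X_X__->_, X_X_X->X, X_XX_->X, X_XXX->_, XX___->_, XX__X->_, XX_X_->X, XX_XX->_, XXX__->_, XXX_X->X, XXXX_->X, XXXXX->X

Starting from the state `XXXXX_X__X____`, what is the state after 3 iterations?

XXXXXX__X_X__X
XXXXX__XX____X
XXXX____X___XX

XXXX____X___XX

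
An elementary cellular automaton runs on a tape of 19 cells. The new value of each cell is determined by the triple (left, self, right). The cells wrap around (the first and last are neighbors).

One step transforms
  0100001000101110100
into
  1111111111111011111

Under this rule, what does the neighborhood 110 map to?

1

At position 14 the neighborhood is 110; the next row has 1 there.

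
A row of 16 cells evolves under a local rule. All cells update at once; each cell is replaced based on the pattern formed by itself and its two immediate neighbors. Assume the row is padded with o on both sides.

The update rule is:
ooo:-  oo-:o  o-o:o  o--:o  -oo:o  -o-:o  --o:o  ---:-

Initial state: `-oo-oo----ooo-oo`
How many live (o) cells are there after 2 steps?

9

ooooooo--oo-ooo-
------ooooooo-oo
count of o: 9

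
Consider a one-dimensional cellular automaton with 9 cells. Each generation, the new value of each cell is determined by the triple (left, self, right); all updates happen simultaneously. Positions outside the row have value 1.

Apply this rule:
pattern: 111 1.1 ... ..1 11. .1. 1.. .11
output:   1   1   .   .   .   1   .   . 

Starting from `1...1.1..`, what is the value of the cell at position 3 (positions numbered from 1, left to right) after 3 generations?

....111..
.....1...
.....1...
position 3 holds .

.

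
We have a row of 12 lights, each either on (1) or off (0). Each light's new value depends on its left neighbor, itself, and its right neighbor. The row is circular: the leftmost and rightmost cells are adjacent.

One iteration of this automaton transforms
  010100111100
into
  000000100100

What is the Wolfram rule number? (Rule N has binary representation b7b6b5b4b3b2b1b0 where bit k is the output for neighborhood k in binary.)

72

position 7: 111 → 0  (bit 7 = 0)
position 9: 110 → 1  (bit 6 = 1)
position 2: 101 → 0  (bit 5 = 0)
position 4: 100 → 0  (bit 4 = 0)
position 6: 011 → 1  (bit 3 = 1)
position 1: 010 → 0  (bit 2 = 0)
position 0: 001 → 0  (bit 1 = 0)
position 11: 000 → 0  (bit 0 = 0)
bits b7..b0 = 01001000 = 72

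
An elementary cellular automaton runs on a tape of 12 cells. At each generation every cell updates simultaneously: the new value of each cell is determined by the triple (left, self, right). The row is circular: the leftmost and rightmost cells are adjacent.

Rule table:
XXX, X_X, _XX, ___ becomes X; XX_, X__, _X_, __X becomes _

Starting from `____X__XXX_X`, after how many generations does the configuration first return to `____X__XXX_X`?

30

_XX____XX_X_
_X__XX_X_X__
____X_X_X__X
_XX__X_X____
_X____X__XXX
X__XX____XX_
___X__XX_X_X
_X____X_X_X_
___XX__X_X__
XX_X____X__X
X_X__XX____X
_X___X__XX_X
X__X____X_X_
_____XX__X_X
_XXX_X____X_
_XX_X__XX___
_X_X___X__XX
X_X__X____X_
_X_____XX__X
X__XXX_X____
___XX_X__XX_
XX_X_X___X__
X_X_X__X____
_X_X_____XX_
__X__XXX_X__
X____XX_X__X
__XX_X_X___X
__X_X_X__X__
X__X_X_____X
____X__XXX_X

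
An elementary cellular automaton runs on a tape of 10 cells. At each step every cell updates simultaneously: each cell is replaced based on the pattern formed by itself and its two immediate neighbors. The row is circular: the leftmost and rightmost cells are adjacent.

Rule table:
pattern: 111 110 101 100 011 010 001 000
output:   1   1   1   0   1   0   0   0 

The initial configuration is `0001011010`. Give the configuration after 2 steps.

0000111100
0000111100

0000111100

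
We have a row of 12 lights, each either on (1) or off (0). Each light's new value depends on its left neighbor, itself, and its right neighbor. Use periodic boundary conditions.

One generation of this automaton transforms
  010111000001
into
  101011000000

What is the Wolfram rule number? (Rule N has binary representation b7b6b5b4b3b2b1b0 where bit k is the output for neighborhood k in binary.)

224

position 4: 111 → 1  (bit 7 = 1)
position 5: 110 → 1  (bit 6 = 1)
position 0: 101 → 1  (bit 5 = 1)
position 6: 100 → 0  (bit 4 = 0)
position 3: 011 → 0  (bit 3 = 0)
position 1: 010 → 0  (bit 2 = 0)
position 10: 001 → 0  (bit 1 = 0)
position 7: 000 → 0  (bit 0 = 0)
bits b7..b0 = 11100000 = 224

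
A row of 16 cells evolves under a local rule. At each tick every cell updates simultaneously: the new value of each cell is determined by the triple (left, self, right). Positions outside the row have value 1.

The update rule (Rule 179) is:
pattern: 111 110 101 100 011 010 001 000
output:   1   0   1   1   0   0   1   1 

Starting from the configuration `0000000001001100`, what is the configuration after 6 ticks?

1111010101001101

1111111110110011
1111111101001101
1111111010110010
1111110101001101
1111101010110010
1111010101001101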